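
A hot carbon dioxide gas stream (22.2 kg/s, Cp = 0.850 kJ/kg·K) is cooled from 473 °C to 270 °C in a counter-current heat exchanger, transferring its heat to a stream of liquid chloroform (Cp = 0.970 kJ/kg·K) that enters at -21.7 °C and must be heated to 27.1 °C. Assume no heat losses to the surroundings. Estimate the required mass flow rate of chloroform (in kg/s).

Heat released by hot stream: Q = 22.2 × 0.850 × (473 − 270) = 3830.6 kJ/s
Energy balance on cold side (adiabatic exchanger): Q = ṁ_c·Cp_c·(T_c,out − T_c,in)
ṁ_c = 3830.6 / [0.970 × (27.1 − -21.7)] = 80.924 kg/s

ṁ_c = 80.9 kg/s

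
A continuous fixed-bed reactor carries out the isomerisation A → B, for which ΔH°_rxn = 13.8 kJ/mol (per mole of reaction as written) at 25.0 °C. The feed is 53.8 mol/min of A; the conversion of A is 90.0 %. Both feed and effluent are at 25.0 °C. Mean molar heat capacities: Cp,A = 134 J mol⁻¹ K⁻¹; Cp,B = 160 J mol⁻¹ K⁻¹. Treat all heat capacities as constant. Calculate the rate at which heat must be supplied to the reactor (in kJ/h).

Q_in = 40100 kJ/h

Extent of reaction ξ = 0.900 × 53.8 = 48.42 mol/min
Reaction term: ξ·ΔH°_rxn = 48.42 × 13.8 = 668.2 kJ/min
Q = ΔH = 668.2 kJ/min = 11.137 kW
Heat supplied = 40092 kJ/h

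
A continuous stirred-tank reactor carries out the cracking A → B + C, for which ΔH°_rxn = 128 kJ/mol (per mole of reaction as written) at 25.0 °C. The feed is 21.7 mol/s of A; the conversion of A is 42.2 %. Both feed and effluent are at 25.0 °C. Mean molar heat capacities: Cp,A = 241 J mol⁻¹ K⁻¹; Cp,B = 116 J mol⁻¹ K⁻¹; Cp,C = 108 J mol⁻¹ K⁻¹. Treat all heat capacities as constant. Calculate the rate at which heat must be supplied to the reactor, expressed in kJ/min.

Q_in = 70300 kJ/min

Extent of reaction ξ = 0.422 × 21.7 = 9.1574 mol/s
Reaction term: ξ·ΔH°_rxn = 9.1574 × 128 = 1172.1 kJ/s
Q = ΔH = 1172.1 kJ/s = 1172.1 kW
Heat supplied = 70329 kJ/min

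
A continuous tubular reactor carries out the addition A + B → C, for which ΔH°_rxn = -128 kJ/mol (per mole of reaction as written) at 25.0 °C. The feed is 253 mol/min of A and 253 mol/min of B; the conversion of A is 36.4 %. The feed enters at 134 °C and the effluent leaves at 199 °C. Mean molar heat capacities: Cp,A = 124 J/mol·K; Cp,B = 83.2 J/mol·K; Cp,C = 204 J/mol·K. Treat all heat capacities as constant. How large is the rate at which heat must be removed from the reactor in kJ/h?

Extent of reaction ξ = 0.364 × 253 = 92.092 mol/min
Reaction term: ξ·ΔH°_rxn = 92.092 × -128 = -11788 kJ/min
Sensible, feed 134→25 °C: -5714 kJ/min
Outlet flows (mol/min): A 160.91, B 160.91, C 92.092
Sensible, products 25→199 °C: 9070.1 kJ/min
Q = ΔH = -8431.6 kJ/min = -140.53 kW
Heat removed = 505900 kJ/h

Q_out = 506000 kJ/h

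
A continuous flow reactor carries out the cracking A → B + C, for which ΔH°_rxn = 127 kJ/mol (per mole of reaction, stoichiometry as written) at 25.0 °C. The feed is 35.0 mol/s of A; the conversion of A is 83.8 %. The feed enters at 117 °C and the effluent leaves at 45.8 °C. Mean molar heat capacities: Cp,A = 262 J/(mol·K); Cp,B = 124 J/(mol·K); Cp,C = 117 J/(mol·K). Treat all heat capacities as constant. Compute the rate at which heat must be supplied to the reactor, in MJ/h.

Q_in = 11000 MJ/h

Extent of reaction ξ = 0.838 × 35.0 = 29.33 mol/s
Reaction term: ξ·ΔH°_rxn = 29.33 × 127 = 3724.9 kJ/s
Sensible, feed 117→25 °C: -843.64 kJ/s
Outlet flows (mol/s): A 5.67, B 29.33, C 29.33
Sensible, products 25→45.8 °C: 177.92 kJ/s
Q = ΔH = 3059.2 kJ/s = 3059.2 kW
Heat supplied = 11013 MJ/h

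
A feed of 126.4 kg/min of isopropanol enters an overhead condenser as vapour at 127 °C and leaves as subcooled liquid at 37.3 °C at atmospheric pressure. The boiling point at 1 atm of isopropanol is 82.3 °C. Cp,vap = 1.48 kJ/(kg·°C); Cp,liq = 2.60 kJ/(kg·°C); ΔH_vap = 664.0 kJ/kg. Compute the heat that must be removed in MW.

Q_c = 1.78 MW

vapour 127→82.3 °C: -66.156 kJ/kg
condensation at 82.3 °C: -664 kJ/kg
liquid 82.3→37.3 °C: -117 kJ/kg
Δh = -66.156 + -664 + -117 = -847.16 kJ/kg
Q = ṁ·Δh = 126.4 kg/min × -847.16 kJ/kg = -107080 kJ/min
|Q| = 1784.7 kW = 1.7847 MW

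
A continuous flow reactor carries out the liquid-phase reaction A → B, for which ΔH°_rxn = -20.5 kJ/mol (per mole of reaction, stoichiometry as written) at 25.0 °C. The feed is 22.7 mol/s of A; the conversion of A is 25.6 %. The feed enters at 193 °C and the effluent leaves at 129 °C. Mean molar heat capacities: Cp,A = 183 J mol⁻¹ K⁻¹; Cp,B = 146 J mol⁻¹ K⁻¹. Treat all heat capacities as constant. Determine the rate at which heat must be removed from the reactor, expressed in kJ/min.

Q_out = 24400 kJ/min

Extent of reaction ξ = 0.256 × 22.7 = 5.8112 mol/s
Reaction term: ξ·ΔH°_rxn = 5.8112 × -20.5 = -119.13 kJ/s
Sensible, feed 193→25 °C: -697.89 kJ/s
Outlet flows (mol/s): A 16.889, B 5.8112
Sensible, products 25→129 °C: 409.66 kJ/s
Q = ΔH = -407.35 kJ/s = -407.35 kW
Heat removed = 24441 kJ/min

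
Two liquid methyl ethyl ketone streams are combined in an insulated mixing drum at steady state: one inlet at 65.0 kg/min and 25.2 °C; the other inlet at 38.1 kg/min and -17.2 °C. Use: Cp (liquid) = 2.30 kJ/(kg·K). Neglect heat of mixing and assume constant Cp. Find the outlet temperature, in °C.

T_out = 9.53 °C

Adiabatic, steady state ⇒ Σ ṁᵢCp,ᵢ(T_out − Tᵢ) = 0
T_out = Σ ṁᵢCp,ᵢTᵢ / Σ ṁᵢCp,ᵢ
      = 2260.2 / 237.13 = 9.5313 °C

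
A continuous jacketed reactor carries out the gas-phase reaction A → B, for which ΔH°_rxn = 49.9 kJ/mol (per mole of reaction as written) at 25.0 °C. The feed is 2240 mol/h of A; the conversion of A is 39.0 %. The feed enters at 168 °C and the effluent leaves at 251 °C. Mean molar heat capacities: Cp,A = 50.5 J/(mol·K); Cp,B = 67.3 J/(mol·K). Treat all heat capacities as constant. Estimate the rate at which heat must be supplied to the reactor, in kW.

Q_in = 15.6 kW

Extent of reaction ξ = 0.390 × 2240 = 873.6 mol/h
Reaction term: ξ·ΔH°_rxn = 873.6 × 49.9 = 43593 kJ/h
Sensible, feed 168→25 °C: -16176 kJ/h
Outlet flows (mol/h): A 1366.4, B 873.6
Sensible, products 25→251 °C: 28882 kJ/h
Q = ΔH = 56298 kJ/h = 15.638 kW
Heat supplied = 15.638 kW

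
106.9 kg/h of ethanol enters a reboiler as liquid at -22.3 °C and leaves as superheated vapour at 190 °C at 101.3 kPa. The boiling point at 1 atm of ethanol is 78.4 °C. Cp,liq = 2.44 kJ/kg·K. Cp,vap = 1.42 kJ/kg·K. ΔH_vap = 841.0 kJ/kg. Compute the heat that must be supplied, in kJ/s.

Q = 37.0 kJ/s

liquid -22.3→78.4 °C: 245.71 kJ/kg
vaporisation at 78.4 °C: 841 kJ/kg
vapour 78.4→190 °C: 158.47 kJ/kg
Δh = 245.71 + 841 + 158.47 = 1245.2 kJ/kg
Q = ṁ·Δh = 106.9 kg/h × 1245.2 kJ/kg = 133110 kJ/h
|Q| = 36.975 kW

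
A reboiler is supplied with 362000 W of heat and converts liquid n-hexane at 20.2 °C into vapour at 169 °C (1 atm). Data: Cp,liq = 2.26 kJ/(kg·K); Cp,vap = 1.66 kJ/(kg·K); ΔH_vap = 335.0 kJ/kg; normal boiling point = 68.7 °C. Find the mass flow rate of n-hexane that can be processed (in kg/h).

ṁ = 2130 kg/h

Δh = 2.26×(68.7−20.2) + 335.0 + 1.66×(169−68.7) = 611.11 kJ/kg
Q = 362000 W = 362 kJ/s = 1.3032e+06 kJ/h
ṁ = Q/Δh = 1.3032e+06 / 611.11 = 2132.5 kg/h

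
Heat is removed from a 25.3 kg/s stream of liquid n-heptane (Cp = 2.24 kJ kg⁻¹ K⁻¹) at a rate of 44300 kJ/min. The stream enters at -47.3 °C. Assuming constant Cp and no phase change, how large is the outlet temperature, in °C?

T_out = -60.3 °C

Q = 44300 kJ/min = 738.33 kJ/s
ΔT = Q/(ṁ·Cp) = 738.33/(25.3×2.24) = 13.028 K
T_out = -47.3 − 13.028 = -60.328 °C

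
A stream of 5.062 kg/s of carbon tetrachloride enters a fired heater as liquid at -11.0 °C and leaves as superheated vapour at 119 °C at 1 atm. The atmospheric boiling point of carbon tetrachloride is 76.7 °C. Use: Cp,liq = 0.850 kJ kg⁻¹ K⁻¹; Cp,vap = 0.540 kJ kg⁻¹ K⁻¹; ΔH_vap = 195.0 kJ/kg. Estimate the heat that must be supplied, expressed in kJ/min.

liquid -11.0→76.7 °C: 74.545 kJ/kg
vaporisation at 76.7 °C: 195 kJ/kg
vapour 76.7→119 °C: 22.842 kJ/kg
Δh = 74.545 + 195 + 22.842 = 292.39 kJ/kg
Q = ṁ·Δh = 5.062 kg/s × 292.39 kJ/kg = 1480.1 kJ/s
|Q| = 1480.1 kW = 88804 kJ/min

Q = 88800 kJ/min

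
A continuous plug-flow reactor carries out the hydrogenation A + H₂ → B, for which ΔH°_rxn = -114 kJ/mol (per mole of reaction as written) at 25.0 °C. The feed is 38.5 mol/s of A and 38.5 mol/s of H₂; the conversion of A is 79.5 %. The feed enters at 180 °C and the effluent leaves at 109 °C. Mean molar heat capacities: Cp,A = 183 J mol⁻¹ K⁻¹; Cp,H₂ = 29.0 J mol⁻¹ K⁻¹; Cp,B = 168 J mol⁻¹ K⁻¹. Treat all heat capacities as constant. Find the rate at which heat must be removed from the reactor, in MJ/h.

Extent of reaction ξ = 0.795 × 38.5 = 30.608 mol/s
Reaction term: ξ·ΔH°_rxn = 30.608 × -114 = -3489.3 kJ/s
Sensible, feed 180→25 °C: -1265.1 kJ/s
Outlet flows (mol/s): A 7.8925, H₂ 7.8925, B 30.608
Sensible, products 25→109 °C: 572.48 kJ/s
Q = ΔH = -4181.9 kJ/s = -4181.9 kW
Heat removed = 15055 MJ/h

Q_out = 15100 MJ/h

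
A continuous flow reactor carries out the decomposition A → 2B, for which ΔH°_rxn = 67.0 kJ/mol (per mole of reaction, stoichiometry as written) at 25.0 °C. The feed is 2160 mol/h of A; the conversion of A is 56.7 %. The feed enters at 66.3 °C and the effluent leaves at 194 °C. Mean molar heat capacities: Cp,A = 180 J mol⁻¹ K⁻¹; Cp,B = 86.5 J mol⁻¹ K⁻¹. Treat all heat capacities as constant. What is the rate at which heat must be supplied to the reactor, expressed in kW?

Extent of reaction ξ = 0.567 × 2160 = 1224.7 mol/h
Reaction term: ξ·ΔH°_rxn = 1224.7 × 67.0 = 82056 kJ/h
Sensible, feed 66.3→25 °C: -16057 kJ/h
Outlet flows (mol/h): A 935.28, B 2449.4
Sensible, products 25→194 °C: 64258 kJ/h
Q = ΔH = 130260 kJ/h = 36.183 kW
Heat supplied = 36.183 kW

Q_in = 36.2 kW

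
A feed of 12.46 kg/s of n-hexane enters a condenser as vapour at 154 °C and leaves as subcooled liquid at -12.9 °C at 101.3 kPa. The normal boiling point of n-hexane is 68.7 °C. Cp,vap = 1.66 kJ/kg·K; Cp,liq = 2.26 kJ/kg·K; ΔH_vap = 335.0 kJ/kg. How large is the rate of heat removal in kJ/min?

vapour 154→68.7 °C: -141.6 kJ/kg
condensation at 68.7 °C: -335 kJ/kg
liquid 68.7→-12.9 °C: -184.42 kJ/kg
Δh = -141.6 + -335 + -184.42 = -661.01 kJ/kg
Q = ṁ·Δh = 12.46 kg/s × -661.01 kJ/kg = -8236.2 kJ/s
|Q| = 8236.2 kW = 494170 kJ/min

Q_c = 494000 kJ/min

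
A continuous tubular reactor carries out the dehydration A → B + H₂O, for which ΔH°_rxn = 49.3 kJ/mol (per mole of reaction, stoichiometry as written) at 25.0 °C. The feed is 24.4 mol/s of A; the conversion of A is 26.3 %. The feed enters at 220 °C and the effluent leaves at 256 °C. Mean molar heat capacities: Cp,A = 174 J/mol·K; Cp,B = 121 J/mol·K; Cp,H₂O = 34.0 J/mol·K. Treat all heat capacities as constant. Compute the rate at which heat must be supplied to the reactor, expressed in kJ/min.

Extent of reaction ξ = 0.263 × 24.4 = 6.4172 mol/s
Reaction term: ξ·ΔH°_rxn = 6.4172 × 49.3 = 316.37 kJ/s
Sensible, feed 220→25 °C: -827.89 kJ/s
Outlet flows (mol/s): A 17.983, B 6.4172, H₂O 6.4172
Sensible, products 25→256 °C: 952.57 kJ/s
Q = ΔH = 441.04 kJ/s = 441.04 kW
Heat supplied = 26463 kJ/min

Q_in = 26500 kJ/min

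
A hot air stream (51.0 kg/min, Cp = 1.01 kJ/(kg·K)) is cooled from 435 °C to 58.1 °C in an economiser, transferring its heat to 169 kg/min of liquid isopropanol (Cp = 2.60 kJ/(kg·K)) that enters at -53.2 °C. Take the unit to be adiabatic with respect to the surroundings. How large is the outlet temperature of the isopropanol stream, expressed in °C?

Heat released by hot stream: Q = 51.0 × 1.01 × (435 − 58.1) = 19414 kJ/min
Energy balance on cold side (adiabatic exchanger): Q = ṁ_c·Cp_c·(T_c,out − T_c,in)
T_c,out = -53.2 + 19414/(169 × 2.60) = -9.0168 °C

T_c,out = -9.02 °C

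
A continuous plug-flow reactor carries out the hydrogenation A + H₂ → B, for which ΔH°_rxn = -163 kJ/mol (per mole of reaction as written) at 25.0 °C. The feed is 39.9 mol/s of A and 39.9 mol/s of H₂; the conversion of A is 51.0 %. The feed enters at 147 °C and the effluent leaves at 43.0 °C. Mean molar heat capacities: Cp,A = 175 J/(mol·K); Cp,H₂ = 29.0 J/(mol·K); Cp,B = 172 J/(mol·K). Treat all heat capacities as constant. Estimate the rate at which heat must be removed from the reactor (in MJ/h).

Extent of reaction ξ = 0.510 × 39.9 = 20.349 mol/s
Reaction term: ξ·ΔH°_rxn = 20.349 × -163 = -3316.9 kJ/s
Sensible, feed 147→25 °C: -993.03 kJ/s
Outlet flows (mol/s): A 19.551, H₂ 19.551, B 20.349
Sensible, products 25→43.0 °C: 134.79 kJ/s
Q = ΔH = -4175.1 kJ/s = -4175.1 kW
Heat removed = 15030 MJ/h

Q_out = 15000 MJ/h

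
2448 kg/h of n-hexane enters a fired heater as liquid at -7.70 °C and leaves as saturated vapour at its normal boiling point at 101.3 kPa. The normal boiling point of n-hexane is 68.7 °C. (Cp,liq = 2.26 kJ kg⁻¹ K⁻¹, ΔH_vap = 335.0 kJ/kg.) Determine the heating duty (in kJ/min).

Q = 20700 kJ/min

liquid -7.70→68.7 °C: 172.66 kJ/kg
vaporisation at 68.7 °C: 335 kJ/kg
Δh = 172.66 + 335 = 507.66 kJ/kg
Q = ṁ·Δh = 2448 kg/h × 507.66 kJ/kg = 1.2428e+06 kJ/h
|Q| = 345.21 kW = 20713 kJ/min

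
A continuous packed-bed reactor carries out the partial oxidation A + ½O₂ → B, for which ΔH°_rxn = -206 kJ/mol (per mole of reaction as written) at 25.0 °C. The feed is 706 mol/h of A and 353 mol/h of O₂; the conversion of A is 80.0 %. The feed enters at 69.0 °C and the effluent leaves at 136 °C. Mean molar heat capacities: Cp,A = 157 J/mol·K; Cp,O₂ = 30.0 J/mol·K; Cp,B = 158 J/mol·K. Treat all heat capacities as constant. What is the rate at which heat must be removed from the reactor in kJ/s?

Extent of reaction ξ = 0.800 × 706 = 564.8 mol/h
Reaction term: ξ·ΔH°_rxn = 564.8 × -206 = -116350 kJ/h
Sensible, feed 69.0→25 °C: -5343 kJ/h
Outlet flows (mol/h): A 141.2, O₂ 70.6, B 564.8
Sensible, products 25→136 °C: 12601 kJ/h
Q = ΔH = -109090 kJ/h = -30.303 kW
Heat removed = 30.303 kJ/s

Q_out = 30.3 kJ/s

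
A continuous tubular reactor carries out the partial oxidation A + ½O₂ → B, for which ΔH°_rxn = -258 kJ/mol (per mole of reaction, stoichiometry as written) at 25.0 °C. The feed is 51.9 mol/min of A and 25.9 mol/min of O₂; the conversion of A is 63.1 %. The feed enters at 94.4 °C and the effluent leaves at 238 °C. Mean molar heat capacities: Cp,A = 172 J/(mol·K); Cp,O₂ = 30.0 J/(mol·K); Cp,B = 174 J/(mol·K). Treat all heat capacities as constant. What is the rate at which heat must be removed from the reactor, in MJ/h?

Extent of reaction ξ = 0.631 × 51.9 = 32.749 mol/min
Reaction term: ξ·ΔH°_rxn = 32.749 × -258 = -8449.2 kJ/min
Sensible, feed 94.4→25 °C: -673.44 kJ/min
Outlet flows (mol/min): A 19.151, O₂ 9.5255, B 32.749
Sensible, products 25→238 °C: 1976.2 kJ/min
Q = ΔH = -7146.4 kJ/min = -119.11 kW
Heat removed = 428.79 MJ/h

Q_out = 429 MJ/h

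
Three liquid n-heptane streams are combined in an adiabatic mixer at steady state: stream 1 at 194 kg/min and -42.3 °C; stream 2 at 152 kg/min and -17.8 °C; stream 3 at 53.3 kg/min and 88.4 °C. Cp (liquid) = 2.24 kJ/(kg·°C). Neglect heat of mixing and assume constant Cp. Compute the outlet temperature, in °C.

T_out = -15.5 °C

Adiabatic, steady state ⇒ Σ ṁᵢCp,ᵢ(T_out − Tᵢ) = 0
T_out = Σ ṁᵢCp,ᵢTᵢ / Σ ṁᵢCp,ᵢ
      = -13888 / 894.43 = -15.527 °C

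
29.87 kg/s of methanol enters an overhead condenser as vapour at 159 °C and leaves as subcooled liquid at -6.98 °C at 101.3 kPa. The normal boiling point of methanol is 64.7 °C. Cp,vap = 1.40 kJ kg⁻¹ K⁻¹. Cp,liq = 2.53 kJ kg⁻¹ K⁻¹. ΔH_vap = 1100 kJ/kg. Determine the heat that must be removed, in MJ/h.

vapour 159→64.7 °C: -132.02 kJ/kg
condensation at 64.7 °C: -1100 kJ/kg
liquid 64.7→-6.98 °C: -181.35 kJ/kg
Δh = -132.02 + -1100 + -181.35 = -1413.4 kJ/kg
Q = ṁ·Δh = 29.87 kg/s × -1413.4 kJ/kg = -42217 kJ/s
|Q| = 42217 kW = 151980 MJ/h

Q_c = 152000 MJ/h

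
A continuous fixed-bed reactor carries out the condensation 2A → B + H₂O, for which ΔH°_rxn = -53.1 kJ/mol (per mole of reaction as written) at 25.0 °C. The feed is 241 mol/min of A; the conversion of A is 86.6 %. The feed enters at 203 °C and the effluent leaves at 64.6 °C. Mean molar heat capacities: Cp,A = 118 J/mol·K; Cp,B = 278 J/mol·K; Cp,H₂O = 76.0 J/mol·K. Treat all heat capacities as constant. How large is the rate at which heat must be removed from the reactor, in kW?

Q_out = 150 kW

Extent of reaction ξ = 0.866 × 241 / 2 = 104.35 mol/min
Reaction term: ξ·ΔH°_rxn = 104.35 × -53.1 = -5541.1 kJ/min
Sensible, feed 203→25 °C: -5062 kJ/min
Outlet flows (mol/min): A 32.294, B 104.35, H₂O 104.35
Sensible, products 25→64.6 °C: 1613.8 kJ/min
Q = ΔH = -8989.3 kJ/min = -149.82 kW
Heat removed = 149.82 kW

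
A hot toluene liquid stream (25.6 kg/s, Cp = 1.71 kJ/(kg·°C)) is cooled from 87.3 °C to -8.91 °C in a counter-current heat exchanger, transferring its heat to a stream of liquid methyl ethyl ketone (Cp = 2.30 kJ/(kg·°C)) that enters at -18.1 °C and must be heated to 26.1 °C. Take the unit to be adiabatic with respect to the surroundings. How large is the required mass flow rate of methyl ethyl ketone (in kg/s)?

ṁ_c = 41.4 kg/s

Heat released by hot stream: Q = 25.6 × 1.71 × (87.3 − -8.91) = 4211.7 kJ/s
Energy balance on cold side (adiabatic exchanger): Q = ṁ_c·Cp_c·(T_c,out − T_c,in)
ṁ_c = 4211.7 / [2.30 × (26.1 − -18.1)] = 41.429 kg/s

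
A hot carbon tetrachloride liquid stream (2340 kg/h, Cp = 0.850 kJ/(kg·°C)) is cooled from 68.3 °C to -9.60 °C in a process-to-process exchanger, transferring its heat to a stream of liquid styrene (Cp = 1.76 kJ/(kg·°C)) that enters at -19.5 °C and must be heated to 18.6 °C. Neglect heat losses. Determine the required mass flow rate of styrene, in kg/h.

Heat released by hot stream: Q = 2340 × 0.850 × (68.3 − -9.60) = 154940 kJ/h
Energy balance on cold side (adiabatic exchanger): Q = ṁ_c·Cp_c·(T_c,out − T_c,in)
ṁ_c = 154940 / [1.76 × (18.6 − -19.5)] = 2310.7 kg/h

ṁ_c = 2310 kg/h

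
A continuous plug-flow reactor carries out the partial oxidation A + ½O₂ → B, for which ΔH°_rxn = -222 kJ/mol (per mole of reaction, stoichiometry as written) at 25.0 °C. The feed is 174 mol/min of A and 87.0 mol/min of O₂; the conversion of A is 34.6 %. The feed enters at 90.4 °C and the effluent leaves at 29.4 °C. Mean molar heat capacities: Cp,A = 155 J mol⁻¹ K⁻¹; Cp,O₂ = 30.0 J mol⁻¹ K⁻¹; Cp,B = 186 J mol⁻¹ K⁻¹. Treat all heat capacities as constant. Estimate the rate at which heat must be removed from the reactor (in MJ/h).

Extent of reaction ξ = 0.346 × 174 = 60.204 mol/min
Reaction term: ξ·ΔH°_rxn = 60.204 × -222 = -13365 kJ/min
Sensible, feed 90.4→25 °C: -1934.5 kJ/min
Outlet flows (mol/min): A 113.8, O₂ 56.898, B 60.204
Sensible, products 25→29.4 °C: 134.39 kJ/min
Q = ΔH = -15165 kJ/min = -252.76 kW
Heat removed = 909.93 MJ/h

Q_out = 910 MJ/h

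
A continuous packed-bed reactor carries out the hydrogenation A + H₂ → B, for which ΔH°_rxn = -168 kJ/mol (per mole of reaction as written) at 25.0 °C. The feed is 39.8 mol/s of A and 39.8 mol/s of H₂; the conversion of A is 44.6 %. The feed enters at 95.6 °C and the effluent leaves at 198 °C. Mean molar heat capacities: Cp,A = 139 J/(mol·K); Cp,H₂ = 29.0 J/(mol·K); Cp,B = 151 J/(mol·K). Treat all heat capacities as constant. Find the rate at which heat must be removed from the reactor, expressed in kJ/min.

Extent of reaction ξ = 0.446 × 39.8 = 17.751 mol/s
Reaction term: ξ·ΔH°_rxn = 17.751 × -168 = -2982.1 kJ/s
Sensible, feed 95.6→25 °C: -472.06 kJ/s
Outlet flows (mol/s): A 22.049, H₂ 22.049, B 17.751
Sensible, products 25→198 °C: 1104.5 kJ/s
Q = ΔH = -2349.7 kJ/s = -2349.7 kW
Heat removed = 140980 kJ/min

Q_out = 141000 kJ/min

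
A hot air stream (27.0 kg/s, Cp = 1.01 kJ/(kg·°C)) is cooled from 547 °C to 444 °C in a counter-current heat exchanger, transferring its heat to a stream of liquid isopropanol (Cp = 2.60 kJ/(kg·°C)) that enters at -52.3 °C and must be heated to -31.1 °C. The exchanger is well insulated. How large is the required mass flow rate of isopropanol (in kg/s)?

ṁ_c = 51.0 kg/s

Heat released by hot stream: Q = 27.0 × 1.01 × (547 − 444) = 2808.8 kJ/s
Energy balance on cold side (adiabatic exchanger): Q = ṁ_c·Cp_c·(T_c,out − T_c,in)
ṁ_c = 2808.8 / [2.60 × (-31.1 − -52.3)] = 50.958 kg/s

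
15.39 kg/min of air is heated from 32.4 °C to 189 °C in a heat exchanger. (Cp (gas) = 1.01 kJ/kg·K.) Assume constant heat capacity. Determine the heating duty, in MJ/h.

Q = 146 MJ/h

Q = ṁ·Cp·ΔT = 15.39 × 1.01 × (189 − 32.4) = 2434.2 kJ/min
Converting: 2434.2 / 60 s = 40.57 kW
Heating duty = 146.05 MJ/h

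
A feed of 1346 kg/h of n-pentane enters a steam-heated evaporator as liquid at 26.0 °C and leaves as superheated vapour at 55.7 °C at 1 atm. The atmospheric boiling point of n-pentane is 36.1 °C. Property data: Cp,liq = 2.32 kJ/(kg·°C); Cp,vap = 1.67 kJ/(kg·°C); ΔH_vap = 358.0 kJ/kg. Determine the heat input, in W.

liquid 26.0→36.1 °C: 23.432 kJ/kg
vaporisation at 36.1 °C: 358 kJ/kg
vapour 36.1→55.7 °C: 32.732 kJ/kg
Δh = 23.432 + 358 + 32.732 = 414.16 kJ/kg
Q = ṁ·Δh = 1346 kg/h × 414.16 kJ/kg = 557460 kJ/h
|Q| = 154.85 kW = 154850 W

Q = 155000 W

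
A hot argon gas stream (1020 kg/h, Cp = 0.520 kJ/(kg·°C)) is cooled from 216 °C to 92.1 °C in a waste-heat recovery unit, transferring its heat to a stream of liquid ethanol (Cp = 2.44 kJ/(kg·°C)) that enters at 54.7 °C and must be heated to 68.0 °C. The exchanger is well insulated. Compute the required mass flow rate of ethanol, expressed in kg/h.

ṁ_c = 2030 kg/h

Heat released by hot stream: Q = 1020 × 0.520 × (216 − 92.1) = 65717 kJ/h
Energy balance on cold side (adiabatic exchanger): Q = ṁ_c·Cp_c·(T_c,out − T_c,in)
ṁ_c = 65717 / [2.44 × (68.0 − 54.7)] = 2025 kg/h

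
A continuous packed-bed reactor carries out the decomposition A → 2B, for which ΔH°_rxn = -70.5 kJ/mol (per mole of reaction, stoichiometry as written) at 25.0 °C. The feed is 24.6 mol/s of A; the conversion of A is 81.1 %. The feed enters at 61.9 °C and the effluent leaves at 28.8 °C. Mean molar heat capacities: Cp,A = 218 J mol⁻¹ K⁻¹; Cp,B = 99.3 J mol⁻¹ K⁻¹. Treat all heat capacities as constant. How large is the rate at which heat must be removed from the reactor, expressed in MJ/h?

Extent of reaction ξ = 0.811 × 24.6 = 19.951 mol/s
Reaction term: ξ·ΔH°_rxn = 19.951 × -70.5 = -1406.5 kJ/s
Sensible, feed 61.9→25 °C: -197.89 kJ/s
Outlet flows (mol/s): A 4.6494, B 39.901
Sensible, products 25→28.8 °C: 18.908 kJ/s
Q = ΔH = -1585.5 kJ/s = -1585.5 kW
Heat removed = 5707.8 MJ/h

Q_out = 5710 MJ/h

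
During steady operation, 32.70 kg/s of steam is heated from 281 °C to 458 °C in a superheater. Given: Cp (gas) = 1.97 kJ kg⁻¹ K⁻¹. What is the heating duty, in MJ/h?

Q = ṁ·Cp·ΔT = 32.70 × 1.97 × (458 − 281) = 11402 kJ/s
Heating duty = 41048 MJ/h

Q = 41000 MJ/h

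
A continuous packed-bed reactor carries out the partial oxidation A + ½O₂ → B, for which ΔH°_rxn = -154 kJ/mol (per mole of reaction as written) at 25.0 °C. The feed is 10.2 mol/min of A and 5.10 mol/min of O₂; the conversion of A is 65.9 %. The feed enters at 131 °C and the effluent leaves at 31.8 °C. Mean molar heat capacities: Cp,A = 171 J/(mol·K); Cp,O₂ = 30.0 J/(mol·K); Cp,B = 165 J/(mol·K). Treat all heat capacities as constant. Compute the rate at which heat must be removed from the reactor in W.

Extent of reaction ξ = 0.659 × 10.2 = 6.7218 mol/min
Reaction term: ξ·ΔH°_rxn = 6.7218 × -154 = -1035.2 kJ/min
Sensible, feed 131→25 °C: -201.1 kJ/min
Outlet flows (mol/min): A 3.4782, O₂ 1.7391, B 6.7218
Sensible, products 25→31.8 °C: 11.941 kJ/min
Q = ΔH = -1224.3 kJ/min = -20.405 kW
Heat removed = 20405 W

Q_out = 20400 W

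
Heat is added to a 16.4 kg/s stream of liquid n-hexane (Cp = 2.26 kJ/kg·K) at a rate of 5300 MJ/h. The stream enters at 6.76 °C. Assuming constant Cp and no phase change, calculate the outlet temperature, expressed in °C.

T_out = 46.5 °C

Q = 5300 MJ/h = 1472.2 kJ/s
ΔT = Q/(ṁ·Cp) = 1472.2/(16.4×2.26) = 39.721 K
T_out = 6.76 + 39.721 = 46.481 °C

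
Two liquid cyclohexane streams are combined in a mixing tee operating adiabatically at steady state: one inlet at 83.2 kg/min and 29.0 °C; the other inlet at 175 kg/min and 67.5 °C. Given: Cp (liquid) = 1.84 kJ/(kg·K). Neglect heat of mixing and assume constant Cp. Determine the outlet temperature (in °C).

T_out = 55.1 °C

Adiabatic, steady state ⇒ Σ ṁᵢCp,ᵢ(T_out − Tᵢ) = 0
Σ ṁᵢCp,ᵢTᵢ = 83.2×1.84×29.0 + 175×1.84×67.5 = 26175
Σ ṁᵢCp,ᵢ = 83.2×1.84 + 175×1.84 = 475.09
T_out = 26175 / 475.09 = 55.094 °C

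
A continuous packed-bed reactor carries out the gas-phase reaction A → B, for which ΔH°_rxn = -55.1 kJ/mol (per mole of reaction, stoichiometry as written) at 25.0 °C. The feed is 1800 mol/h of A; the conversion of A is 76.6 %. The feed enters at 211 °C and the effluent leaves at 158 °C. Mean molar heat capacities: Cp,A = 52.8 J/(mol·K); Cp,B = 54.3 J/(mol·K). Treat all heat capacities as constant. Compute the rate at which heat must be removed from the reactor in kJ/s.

Q_out = 22.4 kJ/s

Extent of reaction ξ = 0.766 × 1800 = 1378.8 mol/h
Reaction term: ξ·ΔH°_rxn = 1378.8 × -55.1 = -75972 kJ/h
Sensible, feed 211→25 °C: -17677 kJ/h
Outlet flows (mol/h): A 421.2, B 1378.8
Sensible, products 25→158 °C: 12915 kJ/h
Q = ΔH = -80734 kJ/h = -22.426 kW
Heat removed = 22.426 kJ/s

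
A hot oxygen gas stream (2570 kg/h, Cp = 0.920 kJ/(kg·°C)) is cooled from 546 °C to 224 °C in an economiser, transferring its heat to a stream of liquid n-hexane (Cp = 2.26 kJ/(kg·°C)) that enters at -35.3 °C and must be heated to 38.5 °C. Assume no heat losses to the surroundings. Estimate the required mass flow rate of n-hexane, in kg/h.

ṁ_c = 4560 kg/h

Heat released by hot stream: Q = 2570 × 0.920 × (546 − 224) = 761340 kJ/h
Energy balance on cold side (adiabatic exchanger): Q = ṁ_c·Cp_c·(T_c,out − T_c,in)
ṁ_c = 761340 / [2.26 × (38.5 − -35.3)] = 4564.7 kg/h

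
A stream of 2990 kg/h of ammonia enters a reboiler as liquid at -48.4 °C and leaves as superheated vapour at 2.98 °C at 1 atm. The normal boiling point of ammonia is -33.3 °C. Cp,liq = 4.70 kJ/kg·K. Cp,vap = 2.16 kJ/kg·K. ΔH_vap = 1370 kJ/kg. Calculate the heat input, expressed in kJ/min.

Q = 75700 kJ/min

liquid -48.4→-33.3 °C: 70.97 kJ/kg
vaporisation at -33.3 °C: 1370 kJ/kg
vapour -33.3→2.98 °C: 78.365 kJ/kg
Δh = 70.97 + 1370 + 78.365 = 1519.3 kJ/kg
Q = ṁ·Δh = 2990 kg/h × 1519.3 kJ/kg = 4.5428e+06 kJ/h
|Q| = 1261.9 kW = 75714 kJ/min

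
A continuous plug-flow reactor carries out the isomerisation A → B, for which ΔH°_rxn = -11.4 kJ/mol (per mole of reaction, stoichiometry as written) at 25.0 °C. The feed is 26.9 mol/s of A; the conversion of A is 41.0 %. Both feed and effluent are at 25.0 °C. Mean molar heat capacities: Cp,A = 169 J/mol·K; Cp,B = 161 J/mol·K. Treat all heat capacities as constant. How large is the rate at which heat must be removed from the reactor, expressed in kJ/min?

Extent of reaction ξ = 0.410 × 26.9 = 11.029 mol/s
Reaction term: ξ·ΔH°_rxn = 11.029 × -11.4 = -125.73 kJ/s
Q = ΔH = -125.73 kJ/s = -125.73 kW
Heat removed = 7543.8 kJ/min

Q_out = 7540 kJ/min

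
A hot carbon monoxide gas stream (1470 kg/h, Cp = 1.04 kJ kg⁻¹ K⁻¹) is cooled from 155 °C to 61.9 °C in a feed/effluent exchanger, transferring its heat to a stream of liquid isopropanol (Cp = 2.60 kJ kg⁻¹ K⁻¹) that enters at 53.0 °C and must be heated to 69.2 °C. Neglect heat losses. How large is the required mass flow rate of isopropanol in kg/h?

ṁ_c = 3380 kg/h

Heat released by hot stream: Q = 1470 × 1.04 × (155 − 61.9) = 142330 kJ/h
Energy balance on cold side (adiabatic exchanger): Q = ṁ_c·Cp_c·(T_c,out − T_c,in)
ṁ_c = 142330 / [2.60 × (69.2 − 53.0)] = 3379.2 kg/h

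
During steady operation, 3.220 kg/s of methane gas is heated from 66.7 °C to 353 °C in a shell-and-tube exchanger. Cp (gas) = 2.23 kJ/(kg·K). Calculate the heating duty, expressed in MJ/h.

Q = ṁ·Cp·ΔT = 3.220 × 2.23 × (353 − 66.7) = 2055.8 kJ/s
Heating duty = 7400.9 MJ/h

Q = 7400 MJ/h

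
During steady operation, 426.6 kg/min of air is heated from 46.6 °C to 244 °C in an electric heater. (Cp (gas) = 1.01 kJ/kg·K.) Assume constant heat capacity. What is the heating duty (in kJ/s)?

Q = 1420 kJ/s

Q = ṁ·Cp·ΔT = 426.6 × 1.01 × (244 − 46.6) = 85053 kJ/min
Converting: 85053 / 60 s = 1417.5 kW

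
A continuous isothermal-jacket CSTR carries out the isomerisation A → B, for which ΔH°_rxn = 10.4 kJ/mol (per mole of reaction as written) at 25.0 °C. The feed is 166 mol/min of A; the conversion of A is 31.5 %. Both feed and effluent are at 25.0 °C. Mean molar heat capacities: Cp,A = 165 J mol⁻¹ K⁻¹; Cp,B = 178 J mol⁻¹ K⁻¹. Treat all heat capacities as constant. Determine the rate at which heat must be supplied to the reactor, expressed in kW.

Extent of reaction ξ = 0.315 × 166 = 52.29 mol/min
Reaction term: ξ·ΔH°_rxn = 52.29 × 10.4 = 543.82 kJ/min
Q = ΔH = 543.82 kJ/min = 9.0636 kW
Heat supplied = 9.0636 kW

Q_in = 9.06 kW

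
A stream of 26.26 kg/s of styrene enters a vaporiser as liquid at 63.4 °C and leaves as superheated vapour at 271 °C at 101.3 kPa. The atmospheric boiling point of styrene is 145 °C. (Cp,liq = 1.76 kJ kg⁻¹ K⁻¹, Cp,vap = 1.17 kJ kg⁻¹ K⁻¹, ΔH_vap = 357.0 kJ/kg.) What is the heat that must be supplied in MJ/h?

liquid 63.4→145 °C: 143.62 kJ/kg
vaporisation at 145 °C: 357 kJ/kg
vapour 145→271 °C: 147.42 kJ/kg
Δh = 143.62 + 357 + 147.42 = 648.04 kJ/kg
Q = ṁ·Δh = 26.26 kg/s × 648.04 kJ/kg = 17017 kJ/s
|Q| = 17017 kW = 61263 MJ/h

Q = 61300 MJ/h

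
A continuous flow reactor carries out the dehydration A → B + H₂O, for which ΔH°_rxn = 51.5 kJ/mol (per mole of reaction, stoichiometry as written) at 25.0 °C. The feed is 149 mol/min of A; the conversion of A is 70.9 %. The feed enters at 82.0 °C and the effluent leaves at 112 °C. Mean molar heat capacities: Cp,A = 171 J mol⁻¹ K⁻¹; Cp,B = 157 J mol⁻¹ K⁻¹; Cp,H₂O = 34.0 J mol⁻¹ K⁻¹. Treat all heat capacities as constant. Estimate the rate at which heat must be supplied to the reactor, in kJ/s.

Extent of reaction ξ = 0.709 × 149 = 105.64 mol/min
Reaction term: ξ·ΔH°_rxn = 105.64 × 51.5 = 5440.5 kJ/min
Sensible, feed 82.0→25 °C: -1452.3 kJ/min
Outlet flows (mol/min): A 43.359, B 105.64, H₂O 105.64
Sensible, products 25→112 °C: 2400.5 kJ/min
Q = ΔH = 6388.7 kJ/min = 106.48 kW
Heat supplied = 106.48 kJ/s

Q_in = 106 kJ/s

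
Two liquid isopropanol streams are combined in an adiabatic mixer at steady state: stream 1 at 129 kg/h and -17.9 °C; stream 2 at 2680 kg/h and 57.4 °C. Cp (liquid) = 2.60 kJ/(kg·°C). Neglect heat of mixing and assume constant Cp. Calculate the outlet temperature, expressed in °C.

Adiabatic, steady state ⇒ Σ ṁᵢCp,ᵢ(T_out − Tᵢ) = 0
Σ ṁᵢCp,ᵢTᵢ = 129×2.60×-17.9 + 2680×2.60×57.4 = 393960
Σ ṁᵢCp,ᵢ = 129×2.60 + 2680×2.60 = 7303.4
T_out = 393960 / 7303.4 = 53.942 °C

T_out = 53.9 °C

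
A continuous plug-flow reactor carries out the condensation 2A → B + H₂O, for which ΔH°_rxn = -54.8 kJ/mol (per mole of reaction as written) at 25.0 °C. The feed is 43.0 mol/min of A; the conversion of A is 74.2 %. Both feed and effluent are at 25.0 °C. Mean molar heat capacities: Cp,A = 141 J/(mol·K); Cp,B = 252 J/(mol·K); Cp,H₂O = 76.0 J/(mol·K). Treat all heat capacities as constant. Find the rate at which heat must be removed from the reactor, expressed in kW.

Q_out = 14.6 kW

Extent of reaction ξ = 0.742 × 43.0 / 2 = 15.953 mol/min
Reaction term: ξ·ΔH°_rxn = 15.953 × -54.8 = -874.22 kJ/min
Q = ΔH = -874.22 kJ/min = -14.57 kW
Heat removed = 14.57 kW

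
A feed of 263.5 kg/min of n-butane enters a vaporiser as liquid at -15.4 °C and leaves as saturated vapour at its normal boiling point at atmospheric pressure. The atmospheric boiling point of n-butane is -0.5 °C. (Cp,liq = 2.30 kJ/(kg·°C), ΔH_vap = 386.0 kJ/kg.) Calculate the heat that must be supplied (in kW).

liquid -15.4→-0.5 °C: 34.27 kJ/kg
vaporisation at -0.5 °C: 386 kJ/kg
Δh = 34.27 + 386 = 420.27 kJ/kg
Q = ṁ·Δh = 263.5 kg/min × 420.27 kJ/kg = 110740 kJ/min
|Q| = 1845.7 kW

Q = 1850 kW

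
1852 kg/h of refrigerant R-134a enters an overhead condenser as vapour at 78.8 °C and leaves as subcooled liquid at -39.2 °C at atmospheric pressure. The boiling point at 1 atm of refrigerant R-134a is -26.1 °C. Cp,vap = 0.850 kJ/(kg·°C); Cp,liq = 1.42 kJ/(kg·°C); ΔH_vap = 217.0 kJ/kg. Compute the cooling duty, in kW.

vapour 78.8→-26.1 °C: -89.165 kJ/kg
condensation at -26.1 °C: -217 kJ/kg
liquid -26.1→-39.2 °C: -18.602 kJ/kg
Δh = -89.165 + -217 + -18.602 = -324.77 kJ/kg
Q = ṁ·Δh = 1852 kg/h × -324.77 kJ/kg = -601470 kJ/h
|Q| = 167.07 kW

Q_c = 167 kW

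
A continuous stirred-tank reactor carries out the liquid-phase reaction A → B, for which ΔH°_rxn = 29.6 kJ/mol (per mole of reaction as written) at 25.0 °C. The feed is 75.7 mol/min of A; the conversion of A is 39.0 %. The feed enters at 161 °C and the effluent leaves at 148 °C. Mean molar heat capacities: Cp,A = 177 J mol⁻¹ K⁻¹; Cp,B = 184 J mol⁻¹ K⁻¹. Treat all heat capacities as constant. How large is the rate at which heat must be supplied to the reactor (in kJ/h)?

Q_in = 43500 kJ/h

Extent of reaction ξ = 0.390 × 75.7 = 29.523 mol/min
Reaction term: ξ·ΔH°_rxn = 29.523 × 29.6 = 873.88 kJ/min
Sensible, feed 161→25 °C: -1822.3 kJ/min
Outlet flows (mol/min): A 46.177, B 29.523
Sensible, products 25→148 °C: 1673.5 kJ/min
Q = ΔH = 725.11 kJ/min = 12.085 kW
Heat supplied = 43507 kJ/h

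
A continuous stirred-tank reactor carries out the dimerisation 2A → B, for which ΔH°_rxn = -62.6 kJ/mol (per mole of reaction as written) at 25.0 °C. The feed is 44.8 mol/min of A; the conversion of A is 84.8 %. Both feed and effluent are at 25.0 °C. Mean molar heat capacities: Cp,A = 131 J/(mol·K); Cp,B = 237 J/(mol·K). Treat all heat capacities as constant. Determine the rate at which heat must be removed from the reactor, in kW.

Extent of reaction ξ = 0.848 × 44.8 / 2 = 18.995 mol/min
Reaction term: ξ·ΔH°_rxn = 18.995 × -62.6 = -1189.1 kJ/min
Q = ΔH = -1189.1 kJ/min = -19.818 kW
Heat removed = 19.818 kW

Q_out = 19.8 kW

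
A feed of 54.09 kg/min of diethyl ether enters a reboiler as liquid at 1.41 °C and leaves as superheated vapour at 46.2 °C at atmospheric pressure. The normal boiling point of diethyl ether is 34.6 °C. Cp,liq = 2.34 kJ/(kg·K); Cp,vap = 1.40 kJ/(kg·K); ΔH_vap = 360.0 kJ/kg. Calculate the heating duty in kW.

Q = 409 kW

liquid 1.41→34.6 °C: 77.665 kJ/kg
vaporisation at 34.6 °C: 360 kJ/kg
vapour 34.6→46.2 °C: 16.24 kJ/kg
Δh = 77.665 + 360 + 16.24 = 453.9 kJ/kg
Q = ṁ·Δh = 54.09 kg/min × 453.9 kJ/kg = 24552 kJ/min
|Q| = 409.19 kW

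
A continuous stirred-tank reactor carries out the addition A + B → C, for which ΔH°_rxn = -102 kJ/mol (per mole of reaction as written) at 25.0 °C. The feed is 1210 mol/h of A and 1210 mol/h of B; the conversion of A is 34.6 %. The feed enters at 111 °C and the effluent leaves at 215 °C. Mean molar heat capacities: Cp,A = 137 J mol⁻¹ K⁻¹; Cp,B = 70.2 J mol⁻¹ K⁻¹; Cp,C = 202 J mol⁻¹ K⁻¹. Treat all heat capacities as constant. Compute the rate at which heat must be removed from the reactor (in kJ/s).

Q_out = 4.73 kJ/s

Extent of reaction ξ = 0.346 × 1210 = 418.66 mol/h
Reaction term: ξ·ΔH°_rxn = 418.66 × -102 = -42703 kJ/h
Sensible, feed 111→25 °C: -21561 kJ/h
Outlet flows (mol/h): A 791.34, B 791.34, C 418.66
Sensible, products 25→215 °C: 47222 kJ/h
Q = ΔH = -17043 kJ/h = -4.7341 kW
Heat removed = 4.7341 kJ/s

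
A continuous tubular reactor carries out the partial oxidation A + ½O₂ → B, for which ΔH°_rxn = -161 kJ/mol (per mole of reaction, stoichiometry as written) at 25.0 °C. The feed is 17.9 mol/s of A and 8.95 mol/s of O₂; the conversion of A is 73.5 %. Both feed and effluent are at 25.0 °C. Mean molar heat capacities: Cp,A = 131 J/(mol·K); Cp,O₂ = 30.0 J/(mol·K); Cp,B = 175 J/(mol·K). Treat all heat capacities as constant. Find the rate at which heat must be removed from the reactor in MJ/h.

Q_out = 7630 MJ/h

Extent of reaction ξ = 0.735 × 17.9 = 13.156 mol/s
Reaction term: ξ·ΔH°_rxn = 13.156 × -161 = -2118.2 kJ/s
Q = ΔH = -2118.2 kJ/s = -2118.2 kW
Heat removed = 7625.5 MJ/h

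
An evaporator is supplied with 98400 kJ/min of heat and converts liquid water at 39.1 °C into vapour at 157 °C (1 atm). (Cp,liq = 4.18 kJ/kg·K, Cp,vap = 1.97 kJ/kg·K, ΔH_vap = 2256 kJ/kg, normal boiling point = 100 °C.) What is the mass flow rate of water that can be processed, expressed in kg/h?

ṁ = 2250 kg/h

Δh = 4.18×(100−39.1) + 2256 + 1.97×(157−100) = 2622.9 kJ/kg
Q = 98400 kJ/min = 1640 kJ/s = 5.904e+06 kJ/h
ṁ = Q/Δh = 5.904e+06 / 2622.9 = 2251 kg/h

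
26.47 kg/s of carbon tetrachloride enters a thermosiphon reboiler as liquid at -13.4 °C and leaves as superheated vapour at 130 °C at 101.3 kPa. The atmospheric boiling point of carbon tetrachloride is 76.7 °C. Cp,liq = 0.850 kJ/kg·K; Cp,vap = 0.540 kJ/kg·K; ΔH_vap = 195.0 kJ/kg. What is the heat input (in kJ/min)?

liquid -13.4→76.7 °C: 76.585 kJ/kg
vaporisation at 76.7 °C: 195 kJ/kg
vapour 76.7→130 °C: 28.782 kJ/kg
Δh = 76.585 + 195 + 28.782 = 300.37 kJ/kg
Q = ṁ·Δh = 26.47 kg/s × 300.37 kJ/kg = 7950.7 kJ/s
|Q| = 7950.7 kW = 477040 kJ/min

Q = 477000 kJ/min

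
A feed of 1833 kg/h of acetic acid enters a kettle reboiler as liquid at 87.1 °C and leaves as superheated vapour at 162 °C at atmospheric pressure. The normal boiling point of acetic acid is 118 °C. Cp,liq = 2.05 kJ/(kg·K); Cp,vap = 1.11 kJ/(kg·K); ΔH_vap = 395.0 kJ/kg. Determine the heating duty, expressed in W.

Q = 258000 W

liquid 87.1→118 °C: 63.345 kJ/kg
vaporisation at 118 °C: 395 kJ/kg
vapour 118→162 °C: 48.84 kJ/kg
Δh = 63.345 + 395 + 48.84 = 507.19 kJ/kg
Q = ṁ·Δh = 1833 kg/h × 507.19 kJ/kg = 929670 kJ/h
|Q| = 258.24 kW = 258240 W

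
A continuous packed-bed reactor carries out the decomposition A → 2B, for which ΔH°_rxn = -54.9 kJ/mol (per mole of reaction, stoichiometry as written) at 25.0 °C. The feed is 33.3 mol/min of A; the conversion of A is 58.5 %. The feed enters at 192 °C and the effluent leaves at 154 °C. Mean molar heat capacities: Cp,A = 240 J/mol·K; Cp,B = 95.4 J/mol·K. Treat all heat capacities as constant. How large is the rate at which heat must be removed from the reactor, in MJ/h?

Extent of reaction ξ = 0.585 × 33.3 = 19.48 mol/min
Reaction term: ξ·ΔH°_rxn = 19.48 × -54.9 = -1069.5 kJ/min
Sensible, feed 192→25 °C: -1334.7 kJ/min
Outlet flows (mol/min): A 13.82, B 38.961
Sensible, products 25→154 °C: 907.33 kJ/min
Q = ΔH = -1496.8 kJ/min = -24.947 kW
Heat removed = 89.809 MJ/h

Q_out = 89.8 MJ/h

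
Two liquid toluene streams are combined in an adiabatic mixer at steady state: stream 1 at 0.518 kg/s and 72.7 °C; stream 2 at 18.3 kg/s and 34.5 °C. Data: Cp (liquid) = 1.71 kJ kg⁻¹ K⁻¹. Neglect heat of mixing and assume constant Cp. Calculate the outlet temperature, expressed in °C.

Adiabatic, steady state ⇒ Σ ṁᵢCp,ᵢ(T_out − Tᵢ) = 0
T_out = Σ ṁᵢCp,ᵢTᵢ / Σ ṁᵢCp,ᵢ
      = 1144 / 32.179 = 35.552 °C

T_out = 35.6 °C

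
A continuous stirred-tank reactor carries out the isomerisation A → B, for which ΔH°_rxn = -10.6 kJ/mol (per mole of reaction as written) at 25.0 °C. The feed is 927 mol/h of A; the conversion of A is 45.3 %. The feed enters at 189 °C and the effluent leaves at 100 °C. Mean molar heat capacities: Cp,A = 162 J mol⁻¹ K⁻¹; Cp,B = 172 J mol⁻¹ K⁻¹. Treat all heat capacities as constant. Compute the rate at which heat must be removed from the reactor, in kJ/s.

Extent of reaction ξ = 0.453 × 927 = 419.93 mol/h
Reaction term: ξ·ΔH°_rxn = 419.93 × -10.6 = -4451.3 kJ/h
Sensible, feed 189→25 °C: -24629 kJ/h
Outlet flows (mol/h): A 507.07, B 419.93
Sensible, products 25→100 °C: 11578 kJ/h
Q = ΔH = -17502 kJ/h = -4.8616 kW
Heat removed = 4.8616 kJ/s

Q_out = 4.86 kJ/s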